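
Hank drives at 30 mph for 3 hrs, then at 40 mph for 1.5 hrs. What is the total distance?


Leg 1 distance:
30 x 3 = 90 miles
Leg 2 distance:
40 x 1.5 = 60 miles
Total distance:
90 + 60 = 150 miles

150 miles


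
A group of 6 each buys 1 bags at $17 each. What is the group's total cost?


Cost per person:
1 x $17 = $17
Group total:
6 x $17 = $102

$102


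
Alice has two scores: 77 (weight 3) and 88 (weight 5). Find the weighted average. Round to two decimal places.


Weighted sum:
3 x 77 + 5 x 88 = 671
Total weight:
3 + 5 = 8
Weighted average:
671 / 8 = 83.875 ≈ 83.88

83.88


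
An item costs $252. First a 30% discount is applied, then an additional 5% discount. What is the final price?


First discount:
30% of $252 = $75.60
Price after first discount:
$252 - $75.60 = $176.40
Second discount:
5% of $176.40 = $8.82
Final price:
$176.40 - $8.82 = $167.58

$167.58


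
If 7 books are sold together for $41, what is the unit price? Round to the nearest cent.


Total cost: $41
Number of items: 7
Unit price: $41 / 7 = $5.8571... ≈ $5.86

$5.86


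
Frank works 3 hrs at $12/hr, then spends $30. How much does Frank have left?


Calculate earnings:
3 x $12 = $36
Subtract spending:
$36 - $30 = $6

$6


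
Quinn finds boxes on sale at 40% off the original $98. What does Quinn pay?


Calculate the discount amount:
40% of $98 = $39.20
Subtract from original:
$98 - $39.20 = $58.80

$58.80


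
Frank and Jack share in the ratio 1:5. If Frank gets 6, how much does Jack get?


Find the multiplier:
6 / 1 = 6
Apply to Jack's share:
5 x 6 = 30

30


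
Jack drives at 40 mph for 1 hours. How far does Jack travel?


Use the formula: distance = speed x time
Speed = 40 mph, Time = 1 hours
40 x 1 = 40 miles

40 miles


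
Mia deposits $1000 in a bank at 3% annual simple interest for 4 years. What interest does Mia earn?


Use the formula I = P x R x T / 100
P x R x T = 1000 x 3 x 4 = 12000
I = 12000 / 100 = $120

$120


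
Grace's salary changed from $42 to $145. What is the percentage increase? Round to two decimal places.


Find the absolute change:
|145 - 42| = 103
Divide by original and multiply by 100:
103 / 42 x 100 = 245.2380...% ≈ 245.24%

245.24%


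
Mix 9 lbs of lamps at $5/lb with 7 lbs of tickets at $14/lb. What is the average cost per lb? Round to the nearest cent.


Cost of lamps:
9 x $5 = $45
Cost of tickets:
7 x $14 = $98
Total cost: $45 + $98 = $143
Total weight: 16 lbs
Average: $143 / 16 = $8.9375 ≈ $8.94/lb

$8.94/lb


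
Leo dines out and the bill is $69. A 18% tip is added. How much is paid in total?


Calculate the tip:
18% of $69 = $12.42
Add tip to meal cost:
$69 + $12.42 = $81.42

$81.42


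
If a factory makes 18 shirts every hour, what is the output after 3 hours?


Production rate: 18 shirts per hour
Time: 3 hours
Total: 18 x 3 = 54 shirts

54 shirts


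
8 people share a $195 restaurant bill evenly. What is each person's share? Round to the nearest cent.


Total bill: $195
Number of people: 8
Each pays: $195 / 8 = $24.375 ≈ $24.38

$24.38


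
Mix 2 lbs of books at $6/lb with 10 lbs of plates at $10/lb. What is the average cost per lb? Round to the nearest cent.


Cost of books:
2 x $6 = $12
Cost of plates:
10 x $10 = $100
Total cost: $12 + $100 = $112
Total weight: 12 lbs
Average: $112 / 12 = $9.3333... ≈ $9.33/lb

$9.33/lb


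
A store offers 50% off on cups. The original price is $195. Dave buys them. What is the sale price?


Calculate the discount amount:
50% of $195 = $97.50
Subtract from original:
$195 - $97.50 = $97.50

$97.50


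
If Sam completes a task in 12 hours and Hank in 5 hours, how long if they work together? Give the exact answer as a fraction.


Sam's rate: 1/12 of the job per hour
Hank's rate: 1/5 of the job per hour
Combined rate: 1/12 + 1/5 = 17/60 per hour
Time = 1 / (17/60) = 60/17 hours (≈ 3.53 hours)

60/17 hours


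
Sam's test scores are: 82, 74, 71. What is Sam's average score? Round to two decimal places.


Add the scores:
82 + 74 + 71 = 227
Divide by the number of tests:
227 / 3 = 75.6666... ≈ 75.67

75.67


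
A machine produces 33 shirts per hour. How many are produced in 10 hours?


Production rate: 33 shirts per hour
Time: 10 hours
Total: 33 x 10 = 330 shirts

330 shirts


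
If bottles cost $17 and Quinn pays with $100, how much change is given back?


Start with the amount paid:
$100
Subtract the price:
$100 - $17 = $83

$83


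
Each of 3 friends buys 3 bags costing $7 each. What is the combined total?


Cost per person:
3 x $7 = $21
Group total:
3 x $21 = $63

$63


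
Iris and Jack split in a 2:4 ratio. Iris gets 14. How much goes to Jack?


Find the multiplier:
14 / 2 = 7
Apply to Jack's share:
4 x 7 = 28

28


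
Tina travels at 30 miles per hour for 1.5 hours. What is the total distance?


Use the formula: distance = speed x time
Speed = 30 mph, Time = 1.5 hours
30 x 1.5 = 45 miles

45 miles


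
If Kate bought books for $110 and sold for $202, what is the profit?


Selling price = $202
Cost price = $110
Profit = selling price - cost price:
Profit = $202 - $110 = $92

$92


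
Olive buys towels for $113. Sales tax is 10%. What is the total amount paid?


Calculate the tax:
10% of $113 = $11.30
Add tax to price:
$113 + $11.30 = $124.30

$124.30


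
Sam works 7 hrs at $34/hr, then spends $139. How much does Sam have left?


Calculate earnings:
7 x $34 = $238
Subtract spending:
$238 - $139 = $99

$99


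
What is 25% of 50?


Convert percentage to decimal:
25% = 0.25
Multiply:
50 x 0.25 = 12.5

12.5


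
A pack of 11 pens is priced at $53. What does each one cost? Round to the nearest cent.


Total cost: $53
Number of items: 11
Unit price: $53 / 11 = $4.8181... ≈ $4.82

$4.82


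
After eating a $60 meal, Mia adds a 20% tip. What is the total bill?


Calculate the tip:
20% of $60 = $12
Add tip to meal cost:
$60 + $12 = $72

$72


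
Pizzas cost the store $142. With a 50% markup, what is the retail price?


Calculate the markup amount:
50% of $142 = $71
Add to cost:
$142 + $71 = $213

$213


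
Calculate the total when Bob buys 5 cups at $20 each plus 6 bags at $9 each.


Cost of cups:
5 x $20 = $100
Cost of bags:
6 x $9 = $54
Add both:
$100 + $54 = $154

$154


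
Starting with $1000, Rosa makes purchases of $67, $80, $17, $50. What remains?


Add up expenses:
$67 + $80 + $17 + $50 = $214
Subtract from budget:
$1000 - $214 = $786

$786


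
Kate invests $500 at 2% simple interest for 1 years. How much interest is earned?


Use the formula I = P x R x T / 100
P x R x T = 500 x 2 x 1 = 1000
I = 1000 / 100 = $10

$10


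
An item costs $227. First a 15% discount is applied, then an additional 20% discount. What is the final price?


First discount:
15% of $227 = $34.05
Price after first discount:
$227 - $34.05 = $192.95
Second discount:
20% of $192.95 = $38.59
Final price:
$192.95 - $38.59 = $154.36

$154.36


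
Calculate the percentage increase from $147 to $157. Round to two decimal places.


Find the absolute change:
|157 - 147| = 10
Divide by original and multiply by 100:
10 / 147 x 100 = 6.8027...% ≈ 6.8%

6.8%


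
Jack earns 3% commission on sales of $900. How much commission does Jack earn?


Convert rate to decimal:
3% = 0.03
Multiply by sales:
$900 x 0.03 = $27

$27


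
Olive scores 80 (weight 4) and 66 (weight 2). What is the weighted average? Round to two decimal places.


Weighted sum:
4 x 80 + 2 x 66 = 452
Total weight:
4 + 2 = 6
Weighted average:
452 / 6 = 75.3333... ≈ 75.33

75.33


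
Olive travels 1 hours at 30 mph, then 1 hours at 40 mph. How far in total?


Leg 1 distance:
30 x 1 = 30 miles
Leg 2 distance:
40 x 1 = 40 miles
Total distance:
30 + 40 = 70 miles

70 miles


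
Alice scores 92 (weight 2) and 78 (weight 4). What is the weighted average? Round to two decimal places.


Weighted sum:
2 x 92 + 4 x 78 = 496
Total weight:
2 + 4 = 6
Weighted average:
496 / 6 = 82.6666... ≈ 82.67

82.67


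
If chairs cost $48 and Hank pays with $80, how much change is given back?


Start with the amount paid:
$80
Subtract the price:
$80 - $48 = $32

$32


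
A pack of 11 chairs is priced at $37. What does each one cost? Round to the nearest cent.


Total cost: $37
Number of items: 11
Unit price: $37 / 11 = $3.3636... ≈ $3.36

$3.36


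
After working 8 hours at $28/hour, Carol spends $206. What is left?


Calculate earnings:
8 x $28 = $224
Subtract spending:
$224 - $206 = $18

$18


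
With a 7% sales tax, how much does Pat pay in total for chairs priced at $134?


Calculate the tax:
7% of $134 = $9.38
Add tax to price:
$134 + $9.38 = $143.38

$143.38


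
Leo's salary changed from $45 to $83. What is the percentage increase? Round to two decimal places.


Find the absolute change:
|83 - 45| = 38
Divide by original and multiply by 100:
38 / 45 x 100 = 84.4444...% ≈ 84.44%

84.44%


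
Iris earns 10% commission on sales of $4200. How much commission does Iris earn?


Convert rate to decimal:
10% = 0.1
Multiply by sales:
$4200 x 0.1 = $420

$420


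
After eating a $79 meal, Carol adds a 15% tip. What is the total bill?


Calculate the tip:
15% of $79 = $11.85
Add tip to meal cost:
$79 + $11.85 = $90.85

$90.85


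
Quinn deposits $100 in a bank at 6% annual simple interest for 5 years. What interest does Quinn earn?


Use the formula I = P x R x T / 100
P x R x T = 100 x 6 x 5 = 3000
I = 3000 / 100 = $30

$30


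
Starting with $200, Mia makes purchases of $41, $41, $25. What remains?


Add up expenses:
$41 + $41 + $25 = $107
Subtract from budget:
$200 - $107 = $93

$93


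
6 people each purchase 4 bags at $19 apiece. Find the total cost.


Cost per person:
4 x $19 = $76
Group total:
6 x $76 = $456

$456


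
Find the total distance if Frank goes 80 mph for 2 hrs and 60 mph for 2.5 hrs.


Leg 1 distance:
80 x 2 = 160 miles
Leg 2 distance:
60 x 2.5 = 150 miles
Total distance:
160 + 150 = 310 miles

310 miles


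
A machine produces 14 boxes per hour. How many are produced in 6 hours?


Production rate: 14 boxes per hour
Time: 6 hours
Total: 14 x 6 = 84 boxes

84 boxes


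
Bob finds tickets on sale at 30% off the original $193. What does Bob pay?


Calculate the discount amount:
30% of $193 = $57.90
Subtract from original:
$193 - $57.90 = $135.10

$135.10


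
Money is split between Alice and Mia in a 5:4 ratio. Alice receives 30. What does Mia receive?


Find the multiplier:
30 / 5 = 6
Apply to Mia's share:
4 x 6 = 24

24


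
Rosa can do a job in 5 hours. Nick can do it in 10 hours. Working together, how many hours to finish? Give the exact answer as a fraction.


Rosa's rate: 1/5 of the job per hour
Nick's rate: 1/10 of the job per hour
Combined rate: 1/5 + 1/10 = 3/10 per hour
Time = 1 / (3/10) = 10/3 hours (≈ 3.33 hours)

10/3 hours


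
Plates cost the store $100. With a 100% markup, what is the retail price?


Calculate the markup amount:
100% of $100 = $100
Add to cost:
$100 + $100 = $200

$200


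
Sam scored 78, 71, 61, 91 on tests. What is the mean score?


Add the scores:
78 + 71 + 61 + 91 = 301
Divide by the number of tests:
301 / 4 = 75.25

75.25


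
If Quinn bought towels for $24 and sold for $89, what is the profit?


Selling price = $89
Cost price = $24
Profit = selling price - cost price:
Profit = $89 - $24 = $65

$65


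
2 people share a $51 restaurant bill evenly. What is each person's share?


Total bill: $51
Number of people: 2
Each pays: $51 / 2 = $25.50

$25.50


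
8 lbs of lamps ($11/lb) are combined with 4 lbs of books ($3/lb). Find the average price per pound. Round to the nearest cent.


Cost of lamps:
8 x $11 = $88
Cost of books:
4 x $3 = $12
Total cost: $88 + $12 = $100
Total weight: 12 lbs
Average: $100 / 12 = $8.3333... ≈ $8.33/lb

$8.33/lb


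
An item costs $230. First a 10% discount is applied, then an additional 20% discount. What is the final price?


First discount:
10% of $230 = $23
Price after first discount:
$230 - $23 = $207
Second discount:
20% of $207 = $41.40
Final price:
$207 - $41.40 = $165.60

$165.60


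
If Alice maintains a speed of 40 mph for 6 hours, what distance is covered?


Use the formula: distance = speed x time
Speed = 40 mph, Time = 6 hours
40 x 6 = 240 miles

240 miles


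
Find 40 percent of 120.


Convert percentage to decimal:
40% = 0.4
Multiply:
120 x 0.4 = 48

48


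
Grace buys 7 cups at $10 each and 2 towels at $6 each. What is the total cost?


Cost of cups:
7 x $10 = $70
Cost of towels:
2 x $6 = $12
Add both:
$70 + $12 = $82

$82


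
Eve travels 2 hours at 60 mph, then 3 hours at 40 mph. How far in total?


Leg 1 distance:
60 x 2 = 120 miles
Leg 2 distance:
40 x 3 = 120 miles
Total distance:
120 + 120 = 240 miles

240 miles


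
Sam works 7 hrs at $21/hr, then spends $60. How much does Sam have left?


Calculate earnings:
7 x $21 = $147
Subtract spending:
$147 - $60 = $87

$87


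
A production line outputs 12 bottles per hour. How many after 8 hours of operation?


Production rate: 12 bottles per hour
Time: 8 hours
Total: 12 x 8 = 96 bottles

96 bottles


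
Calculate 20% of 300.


Convert percentage to decimal:
20% = 0.2
Multiply:
300 x 0.2 = 60

60


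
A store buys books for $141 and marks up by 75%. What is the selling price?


Calculate the markup amount:
75% of $141 = $105.75
Add to cost:
$141 + $105.75 = $246.75

$246.75


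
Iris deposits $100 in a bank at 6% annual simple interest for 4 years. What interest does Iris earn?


Use the formula I = P x R x T / 100
P x R x T = 100 x 6 x 4 = 2400
I = 2400 / 100 = $24

$24


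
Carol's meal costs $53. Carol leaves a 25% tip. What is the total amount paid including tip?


Calculate the tip:
25% of $53 = $13.25
Add tip to meal cost:
$53 + $13.25 = $66.25

$66.25


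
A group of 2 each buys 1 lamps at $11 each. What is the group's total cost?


Cost per person:
1 x $11 = $11
Group total:
2 x $11 = $22

$22


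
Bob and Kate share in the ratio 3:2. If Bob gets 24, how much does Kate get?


Find the multiplier:
24 / 3 = 8
Apply to Kate's share:
2 x 8 = 16

16


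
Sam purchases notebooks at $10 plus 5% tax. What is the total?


Calculate the tax:
5% of $10 = $0.50
Add tax to price:
$10 + $0.50 = $10.50

$10.50


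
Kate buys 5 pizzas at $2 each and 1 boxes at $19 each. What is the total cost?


Cost of pizzas:
5 x $2 = $10
Cost of boxes:
1 x $19 = $19
Add both:
$10 + $19 = $29

$29


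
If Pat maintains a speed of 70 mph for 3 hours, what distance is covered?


Use the formula: distance = speed x time
Speed = 70 mph, Time = 3 hours
70 x 3 = 210 miles

210 miles


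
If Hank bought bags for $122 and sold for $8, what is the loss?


Selling price = $8
Cost price = $122
Loss = cost price - selling price:
Loss = $122 - $8 = $114

$114


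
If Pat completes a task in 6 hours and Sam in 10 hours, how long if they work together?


Pat's rate: 1/6 of the job per hour
Sam's rate: 1/10 of the job per hour
Combined rate: 1/6 + 1/10 = 4/15 per hour
Time = 1 / (4/15) = 15/4 = 3.75 hours

3.75 hours


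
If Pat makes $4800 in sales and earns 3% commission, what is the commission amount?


Convert rate to decimal:
3% = 0.03
Multiply by sales:
$4800 x 0.03 = $144

$144


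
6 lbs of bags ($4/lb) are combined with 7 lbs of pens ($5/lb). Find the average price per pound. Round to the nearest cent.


Cost of bags:
6 x $4 = $24
Cost of pens:
7 x $5 = $35
Total cost: $24 + $35 = $59
Total weight: 13 lbs
Average: $59 / 13 = $4.5384... ≈ $4.54/lb

$4.54/lb


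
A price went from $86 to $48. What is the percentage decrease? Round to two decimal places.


Find the absolute change:
|48 - 86| = 38
Divide by original and multiply by 100:
38 / 86 x 100 = 44.1860...% ≈ 44.19%

44.19%


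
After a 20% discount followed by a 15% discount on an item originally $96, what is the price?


First discount:
20% of $96 = $19.20
Price after first discount:
$96 - $19.20 = $76.80
Second discount:
15% of $76.80 = $11.52
Final price:
$76.80 - $11.52 = $65.28

$65.28


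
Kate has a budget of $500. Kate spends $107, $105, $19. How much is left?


Add up expenses:
$107 + $105 + $19 = $231
Subtract from budget:
$500 - $231 = $269

$269


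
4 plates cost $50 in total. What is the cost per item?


Total cost: $50
Number of items: 4
Unit price: $50 / 4 = $12.50

$12.50


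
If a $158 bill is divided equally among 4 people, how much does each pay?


Total bill: $158
Number of people: 4
Each pays: $158 / 4 = $39.50

$39.50


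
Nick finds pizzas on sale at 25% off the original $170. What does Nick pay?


Calculate the discount amount:
25% of $170 = $42.50
Subtract from original:
$170 - $42.50 = $127.50

$127.50


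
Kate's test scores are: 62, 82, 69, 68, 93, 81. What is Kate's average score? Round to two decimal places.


Add the scores:
62 + 82 + 69 + 68 + 93 + 81 = 455
Divide by the number of tests:
455 / 6 = 75.8333... ≈ 75.83

75.83


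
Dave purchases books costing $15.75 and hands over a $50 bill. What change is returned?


Start with the amount paid:
$50
Subtract the price:
$50 - $15.75 = $34.25

$34.25


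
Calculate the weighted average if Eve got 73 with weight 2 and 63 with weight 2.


Weighted sum:
2 x 73 + 2 x 63 = 272
Total weight:
2 + 2 = 4
Weighted average:
272 / 4 = 68

68


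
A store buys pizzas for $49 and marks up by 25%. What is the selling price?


Calculate the markup amount:
25% of $49 = $12.25
Add to cost:
$49 + $12.25 = $61.25

$61.25


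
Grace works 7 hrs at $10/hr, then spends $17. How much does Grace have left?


Calculate earnings:
7 x $10 = $70
Subtract spending:
$70 - $17 = $53

$53


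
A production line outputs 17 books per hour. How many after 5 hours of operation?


Production rate: 17 books per hour
Time: 5 hours
Total: 17 x 5 = 85 books

85 books


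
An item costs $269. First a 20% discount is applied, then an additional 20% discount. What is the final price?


First discount:
20% of $269 = $53.80
Price after first discount:
$269 - $53.80 = $215.20
Second discount:
20% of $215.20 = $43.04
Final price:
$215.20 - $43.04 = $172.16

$172.16


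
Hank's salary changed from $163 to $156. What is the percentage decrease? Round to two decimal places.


Find the absolute change:
|156 - 163| = 7
Divide by original and multiply by 100:
7 / 163 x 100 = 4.2944...% ≈ 4.29%

4.29%


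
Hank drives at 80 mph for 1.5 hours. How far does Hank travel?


Use the formula: distance = speed x time
Speed = 80 mph, Time = 1.5 hours
80 x 1.5 = 120 miles

120 miles


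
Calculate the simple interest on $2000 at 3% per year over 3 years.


Use the formula I = P x R x T / 100
P x R x T = 2000 x 3 x 3 = 18000
I = 18000 / 100 = $180

$180


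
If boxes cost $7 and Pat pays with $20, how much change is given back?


Start with the amount paid:
$20
Subtract the price:
$20 - $7 = $13

$13


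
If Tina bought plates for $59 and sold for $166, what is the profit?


Selling price = $166
Cost price = $59
Profit = selling price - cost price:
Profit = $166 - $59 = $107

$107


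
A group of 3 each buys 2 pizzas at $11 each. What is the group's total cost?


Cost per person:
2 x $11 = $22
Group total:
3 x $22 = $66

$66


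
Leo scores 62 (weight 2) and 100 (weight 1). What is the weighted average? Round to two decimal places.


Weighted sum:
2 x 62 + 1 x 100 = 224
Total weight:
2 + 1 = 3
Weighted average:
224 / 3 = 74.6666... ≈ 74.67

74.67


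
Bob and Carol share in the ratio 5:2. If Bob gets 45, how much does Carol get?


Find the multiplier:
45 / 5 = 9
Apply to Carol's share:
2 x 9 = 18

18


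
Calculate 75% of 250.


Convert percentage to decimal:
75% = 0.75
Multiply:
250 x 0.75 = 187.5

187.5


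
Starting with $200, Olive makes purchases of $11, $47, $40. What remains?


Add up expenses:
$11 + $47 + $40 = $98
Subtract from budget:
$200 - $98 = $102

$102


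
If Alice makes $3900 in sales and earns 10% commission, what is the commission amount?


Convert rate to decimal:
10% = 0.1
Multiply by sales:
$3900 x 0.1 = $390

$390


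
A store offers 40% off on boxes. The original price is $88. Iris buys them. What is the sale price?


Calculate the discount amount:
40% of $88 = $35.20
Subtract from original:
$88 - $35.20 = $52.80

$52.80


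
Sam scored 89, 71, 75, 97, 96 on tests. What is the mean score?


Add the scores:
89 + 71 + 75 + 97 + 96 = 428
Divide by the number of tests:
428 / 5 = 85.6

85.6


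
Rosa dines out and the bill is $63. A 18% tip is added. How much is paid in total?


Calculate the tip:
18% of $63 = $11.34
Add tip to meal cost:
$63 + $11.34 = $74.34

$74.34


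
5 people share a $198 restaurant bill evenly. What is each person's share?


Total bill: $198
Number of people: 5
Each pays: $198 / 5 = $39.60

$39.60


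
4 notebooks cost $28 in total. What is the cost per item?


Total cost: $28
Number of items: 4
Unit price: $28 / 4 = $7

$7


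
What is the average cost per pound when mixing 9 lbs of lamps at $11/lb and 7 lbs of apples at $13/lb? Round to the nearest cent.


Cost of lamps:
9 x $11 = $99
Cost of apples:
7 x $13 = $91
Total cost: $99 + $91 = $190
Total weight: 16 lbs
Average: $190 / 16 = $11.875 ≈ $11.88/lb

$11.88/lb


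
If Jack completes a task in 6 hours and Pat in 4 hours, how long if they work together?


Jack's rate: 1/6 of the job per hour
Pat's rate: 1/4 of the job per hour
Combined rate: 1/6 + 1/4 = 5/12 per hour
Time = 1 / (5/12) = 12/5 = 2.4 hours

2.4 hours


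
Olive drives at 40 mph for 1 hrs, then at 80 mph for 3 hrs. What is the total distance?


Leg 1 distance:
40 x 1 = 40 miles
Leg 2 distance:
80 x 3 = 240 miles
Total distance:
40 + 240 = 280 miles

280 miles


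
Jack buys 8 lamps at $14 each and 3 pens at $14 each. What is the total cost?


Cost of lamps:
8 x $14 = $112
Cost of pens:
3 x $14 = $42
Add both:
$112 + $42 = $154

$154


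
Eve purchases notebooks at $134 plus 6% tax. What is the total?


Calculate the tax:
6% of $134 = $8.04
Add tax to price:
$134 + $8.04 = $142.04

$142.04


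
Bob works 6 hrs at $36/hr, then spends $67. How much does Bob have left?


Calculate earnings:
6 x $36 = $216
Subtract spending:
$216 - $67 = $149

$149


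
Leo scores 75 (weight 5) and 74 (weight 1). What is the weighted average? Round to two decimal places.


Weighted sum:
5 x 75 + 1 x 74 = 449
Total weight:
5 + 1 = 6
Weighted average:
449 / 6 = 74.8333... ≈ 74.83

74.83


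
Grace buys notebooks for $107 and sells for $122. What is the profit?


Selling price = $122
Cost price = $107
Profit = selling price - cost price:
Profit = $122 - $107 = $15

$15


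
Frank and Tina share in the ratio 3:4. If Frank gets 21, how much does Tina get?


Find the multiplier:
21 / 3 = 7
Apply to Tina's share:
4 x 7 = 28

28


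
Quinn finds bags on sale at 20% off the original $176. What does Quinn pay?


Calculate the discount amount:
20% of $176 = $35.20
Subtract from original:
$176 - $35.20 = $140.80

$140.80


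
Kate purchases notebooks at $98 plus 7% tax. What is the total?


Calculate the tax:
7% of $98 = $6.86
Add tax to price:
$98 + $6.86 = $104.86

$104.86


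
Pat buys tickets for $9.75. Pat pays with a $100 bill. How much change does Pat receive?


Start with the amount paid:
$100
Subtract the price:
$100 - $9.75 = $90.25

$90.25


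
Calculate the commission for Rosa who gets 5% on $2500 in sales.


Convert rate to decimal:
5% = 0.05
Multiply by sales:
$2500 x 0.05 = $125

$125


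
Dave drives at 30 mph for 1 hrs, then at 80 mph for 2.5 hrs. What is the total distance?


Leg 1 distance:
30 x 1 = 30 miles
Leg 2 distance:
80 x 2.5 = 200 miles
Total distance:
30 + 200 = 230 miles

230 miles


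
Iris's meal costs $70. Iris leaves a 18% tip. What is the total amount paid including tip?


Calculate the tip:
18% of $70 = $12.60
Add tip to meal cost:
$70 + $12.60 = $82.60

$82.60


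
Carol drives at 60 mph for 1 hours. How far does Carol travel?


Use the formula: distance = speed x time
Speed = 60 mph, Time = 1 hours
60 x 1 = 60 miles

60 miles


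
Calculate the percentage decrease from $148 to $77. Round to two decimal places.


Find the absolute change:
|77 - 148| = 71
Divide by original and multiply by 100:
71 / 148 x 100 = 47.9729...% ≈ 47.97%

47.97%


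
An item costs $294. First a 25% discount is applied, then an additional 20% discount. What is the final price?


First discount:
25% of $294 = $73.50
Price after first discount:
$294 - $73.50 = $220.50
Second discount:
20% of $220.50 = $44.10
Final price:
$220.50 - $44.10 = $176.40

$176.40


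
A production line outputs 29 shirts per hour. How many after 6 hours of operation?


Production rate: 29 shirts per hour
Time: 6 hours
Total: 29 x 6 = 174 shirts

174 shirts


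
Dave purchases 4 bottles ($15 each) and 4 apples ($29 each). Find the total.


Cost of bottles:
4 x $15 = $60
Cost of apples:
4 x $29 = $116
Add both:
$60 + $116 = $176

$176


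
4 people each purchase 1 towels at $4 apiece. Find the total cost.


Cost per person:
1 x $4 = $4
Group total:
4 x $4 = $16

$16


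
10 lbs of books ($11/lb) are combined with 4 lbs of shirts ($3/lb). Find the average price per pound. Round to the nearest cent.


Cost of books:
10 x $11 = $110
Cost of shirts:
4 x $3 = $12
Total cost: $110 + $12 = $122
Total weight: 14 lbs
Average: $122 / 14 = $8.7142... ≈ $8.71/lb

$8.71/lb


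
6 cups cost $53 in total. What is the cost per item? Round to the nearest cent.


Total cost: $53
Number of items: 6
Unit price: $53 / 6 = $8.8333... ≈ $8.83

$8.83


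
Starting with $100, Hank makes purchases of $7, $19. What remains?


Add up expenses:
$7 + $19 = $26
Subtract from budget:
$100 - $26 = $74

$74


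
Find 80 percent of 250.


Convert percentage to decimal:
80% = 0.8
Multiply:
250 x 0.8 = 200

200


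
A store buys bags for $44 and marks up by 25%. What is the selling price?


Calculate the markup amount:
25% of $44 = $11
Add to cost:
$44 + $11 = $55

$55


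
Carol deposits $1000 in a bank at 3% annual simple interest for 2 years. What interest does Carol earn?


Use the formula I = P x R x T / 100
P x R x T = 1000 x 3 x 2 = 6000
I = 6000 / 100 = $60

$60


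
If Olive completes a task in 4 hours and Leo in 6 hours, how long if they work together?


Olive's rate: 1/4 of the job per hour
Leo's rate: 1/6 of the job per hour
Combined rate: 1/4 + 1/6 = 5/12 per hour
Time = 1 / (5/12) = 12/5 = 2.4 hours

2.4 hours


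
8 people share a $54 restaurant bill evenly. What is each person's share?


Total bill: $54
Number of people: 8
Each pays: $54 / 8 = $6.75

$6.75


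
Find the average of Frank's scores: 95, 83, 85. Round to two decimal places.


Add the scores:
95 + 83 + 85 = 263
Divide by the number of tests:
263 / 3 = 87.6666... ≈ 87.67

87.67


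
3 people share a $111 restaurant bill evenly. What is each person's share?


Total bill: $111
Number of people: 3
Each pays: $111 / 3 = $37

$37


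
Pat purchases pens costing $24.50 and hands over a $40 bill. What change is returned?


Start with the amount paid:
$40
Subtract the price:
$40 - $24.50 = $15.50

$15.50


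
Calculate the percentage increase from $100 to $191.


Find the absolute change:
|191 - 100| = 91
Divide by original and multiply by 100:
91 / 100 x 100 = 91%

91%


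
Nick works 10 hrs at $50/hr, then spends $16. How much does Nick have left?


Calculate earnings:
10 x $50 = $500
Subtract spending:
$500 - $16 = $484

$484


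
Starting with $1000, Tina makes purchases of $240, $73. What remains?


Add up expenses:
$240 + $73 = $313
Subtract from budget:
$1000 - $313 = $687

$687


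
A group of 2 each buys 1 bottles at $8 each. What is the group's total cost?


Cost per person:
1 x $8 = $8
Group total:
2 x $8 = $16

$16


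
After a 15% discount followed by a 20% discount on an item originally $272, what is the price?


First discount:
15% of $272 = $40.80
Price after first discount:
$272 - $40.80 = $231.20
Second discount:
20% of $231.20 = $46.24
Final price:
$231.20 - $46.24 = $184.96

$184.96


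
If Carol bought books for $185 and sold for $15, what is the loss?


Selling price = $15
Cost price = $185
Loss = cost price - selling price:
Loss = $185 - $15 = $170

$170


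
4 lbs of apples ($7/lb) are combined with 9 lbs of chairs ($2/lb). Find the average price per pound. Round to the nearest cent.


Cost of apples:
4 x $7 = $28
Cost of chairs:
9 x $2 = $18
Total cost: $28 + $18 = $46
Total weight: 13 lbs
Average: $46 / 13 = $3.5384... ≈ $3.54/lb

$3.54/lb


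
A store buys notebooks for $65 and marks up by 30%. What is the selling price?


Calculate the markup amount:
30% of $65 = $19.50
Add to cost:
$65 + $19.50 = $84.50

$84.50


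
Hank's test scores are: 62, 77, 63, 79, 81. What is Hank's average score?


Add the scores:
62 + 77 + 63 + 79 + 81 = 362
Divide by the number of tests:
362 / 5 = 72.4

72.4


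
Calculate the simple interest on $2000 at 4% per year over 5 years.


Use the formula I = P x R x T / 100
P x R x T = 2000 x 4 x 5 = 40000
I = 40000 / 100 = $400

$400


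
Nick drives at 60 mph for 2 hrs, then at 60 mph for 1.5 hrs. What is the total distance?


Leg 1 distance:
60 x 2 = 120 miles
Leg 2 distance:
60 x 1.5 = 90 miles
Total distance:
120 + 90 = 210 miles

210 miles


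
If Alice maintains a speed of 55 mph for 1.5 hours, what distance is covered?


Use the formula: distance = speed x time
Speed = 55 mph, Time = 1.5 hours
55 x 1.5 = 82.5 miles

82.5 miles


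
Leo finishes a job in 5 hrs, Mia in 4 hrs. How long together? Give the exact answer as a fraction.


Leo's rate: 1/5 of the job per hour
Mia's rate: 1/4 of the job per hour
Combined rate: 1/5 + 1/4 = 9/20 per hour
Time = 1 / (9/20) = 20/9 hours (≈ 2.22 hours)

20/9 hours


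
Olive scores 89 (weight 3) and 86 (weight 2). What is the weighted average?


Weighted sum:
3 x 89 + 2 x 86 = 439
Total weight:
3 + 2 = 5
Weighted average:
439 / 5 = 87.8

87.8


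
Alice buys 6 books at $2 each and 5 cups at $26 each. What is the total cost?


Cost of books:
6 x $2 = $12
Cost of cups:
5 x $26 = $130
Add both:
$12 + $130 = $142

$142


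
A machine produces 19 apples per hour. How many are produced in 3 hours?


Production rate: 19 apples per hour
Time: 3 hours
Total: 19 x 3 = 57 apples

57 apples


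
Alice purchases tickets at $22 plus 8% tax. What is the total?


Calculate the tax:
8% of $22 = $1.76
Add tax to price:
$22 + $1.76 = $23.76

$23.76


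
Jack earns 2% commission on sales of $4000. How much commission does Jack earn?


Convert rate to decimal:
2% = 0.02
Multiply by sales:
$4000 x 0.02 = $80

$80


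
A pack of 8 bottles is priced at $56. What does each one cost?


Total cost: $56
Number of items: 8
Unit price: $56 / 8 = $7

$7


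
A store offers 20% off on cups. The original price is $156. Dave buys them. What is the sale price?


Calculate the discount amount:
20% of $156 = $31.20
Subtract from original:
$156 - $31.20 = $124.80

$124.80


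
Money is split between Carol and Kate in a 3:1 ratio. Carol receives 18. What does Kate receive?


Find the multiplier:
18 / 3 = 6
Apply to Kate's share:
1 x 6 = 6

6


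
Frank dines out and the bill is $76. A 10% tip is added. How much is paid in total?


Calculate the tip:
10% of $76 = $7.60
Add tip to meal cost:
$76 + $7.60 = $83.60

$83.60


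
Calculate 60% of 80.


Convert percentage to decimal:
60% = 0.6
Multiply:
80 x 0.6 = 48

48


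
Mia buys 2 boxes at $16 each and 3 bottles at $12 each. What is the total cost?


Cost of boxes:
2 x $16 = $32
Cost of bottles:
3 x $12 = $36
Add both:
$32 + $36 = $68

$68


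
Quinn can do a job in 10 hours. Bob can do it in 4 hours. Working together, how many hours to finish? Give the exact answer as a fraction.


Quinn's rate: 1/10 of the job per hour
Bob's rate: 1/4 of the job per hour
Combined rate: 1/10 + 1/4 = 7/20 per hour
Time = 1 / (7/20) = 20/7 hours (≈ 2.86 hours)

20/7 hours


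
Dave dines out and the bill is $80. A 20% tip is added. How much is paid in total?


Calculate the tip:
20% of $80 = $16
Add tip to meal cost:
$80 + $16 = $96

$96


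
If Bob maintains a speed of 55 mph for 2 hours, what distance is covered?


Use the formula: distance = speed x time
Speed = 55 mph, Time = 2 hours
55 x 2 = 110 miles

110 miles


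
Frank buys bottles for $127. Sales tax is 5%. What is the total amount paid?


Calculate the tax:
5% of $127 = $6.35
Add tax to price:
$127 + $6.35 = $133.35

$133.35


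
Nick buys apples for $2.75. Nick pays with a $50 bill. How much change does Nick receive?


Start with the amount paid:
$50
Subtract the price:
$50 - $2.75 = $47.25

$47.25


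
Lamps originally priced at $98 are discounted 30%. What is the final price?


Calculate the discount amount:
30% of $98 = $29.40
Subtract from original:
$98 - $29.40 = $68.60

$68.60


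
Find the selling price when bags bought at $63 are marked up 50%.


Calculate the markup amount:
50% of $63 = $31.50
Add to cost:
$63 + $31.50 = $94.50

$94.50


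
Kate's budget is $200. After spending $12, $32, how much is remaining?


Add up expenses:
$12 + $32 = $44
Subtract from budget:
$200 - $44 = $156

$156


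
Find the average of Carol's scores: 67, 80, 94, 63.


Add the scores:
67 + 80 + 94 + 63 = 304
Divide by the number of tests:
304 / 4 = 76

76


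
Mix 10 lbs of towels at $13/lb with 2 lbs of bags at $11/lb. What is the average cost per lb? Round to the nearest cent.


Cost of towels:
10 x $13 = $130
Cost of bags:
2 x $11 = $22
Total cost: $130 + $22 = $152
Total weight: 12 lbs
Average: $152 / 12 = $12.6666... ≈ $12.67/lb

$12.67/lb


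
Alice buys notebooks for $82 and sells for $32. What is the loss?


Selling price = $32
Cost price = $82
Loss = cost price - selling price:
Loss = $82 - $32 = $50

$50


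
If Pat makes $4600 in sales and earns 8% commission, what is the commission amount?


Convert rate to decimal:
8% = 0.08
Multiply by sales:
$4600 x 0.08 = $368

$368


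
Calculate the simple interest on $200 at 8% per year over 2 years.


Use the formula I = P x R x T / 100
P x R x T = 200 x 8 x 2 = 3200
I = 3200 / 100 = $32

$32


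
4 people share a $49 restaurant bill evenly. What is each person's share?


Total bill: $49
Number of people: 4
Each pays: $49 / 4 = $12.25

$12.25


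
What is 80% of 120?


Convert percentage to decimal:
80% = 0.8
Multiply:
120 x 0.8 = 96

96


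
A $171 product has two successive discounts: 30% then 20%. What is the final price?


First discount:
30% of $171 = $51.30
Price after first discount:
$171 - $51.30 = $119.70
Second discount:
20% of $119.70 = $23.94
Final price:
$119.70 - $23.94 = $95.76

$95.76


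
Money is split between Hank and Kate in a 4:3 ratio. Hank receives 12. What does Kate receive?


Find the multiplier:
12 / 4 = 3
Apply to Kate's share:
3 x 3 = 9

9


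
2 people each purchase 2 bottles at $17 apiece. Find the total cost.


Cost per person:
2 x $17 = $34
Group total:
2 x $34 = $68

$68


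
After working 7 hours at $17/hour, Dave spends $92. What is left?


Calculate earnings:
7 x $17 = $119
Subtract spending:
$119 - $92 = $27

$27


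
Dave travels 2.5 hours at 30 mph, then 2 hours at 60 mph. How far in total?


Leg 1 distance:
30 x 2.5 = 75 miles
Leg 2 distance:
60 x 2 = 120 miles
Total distance:
75 + 120 = 195 miles

195 miles


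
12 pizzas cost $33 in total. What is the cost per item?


Total cost: $33
Number of items: 12
Unit price: $33 / 12 = $2.75

$2.75


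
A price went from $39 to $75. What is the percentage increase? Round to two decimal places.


Find the absolute change:
|75 - 39| = 36
Divide by original and multiply by 100:
36 / 39 x 100 = 92.3076...% ≈ 92.31%

92.31%


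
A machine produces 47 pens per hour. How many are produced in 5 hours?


Production rate: 47 pens per hour
Time: 5 hours
Total: 47 x 5 = 235 pens

235 pens


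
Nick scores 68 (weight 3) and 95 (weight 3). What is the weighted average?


Weighted sum:
3 x 68 + 3 x 95 = 489
Total weight:
3 + 3 = 6
Weighted average:
489 / 6 = 81.5

81.5


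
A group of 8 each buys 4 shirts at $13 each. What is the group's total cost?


Cost per person:
4 x $13 = $52
Group total:
8 x $52 = $416

$416


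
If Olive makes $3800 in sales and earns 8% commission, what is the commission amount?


Convert rate to decimal:
8% = 0.08
Multiply by sales:
$3800 x 0.08 = $304

$304


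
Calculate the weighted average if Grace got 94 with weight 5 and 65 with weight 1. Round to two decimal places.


Weighted sum:
5 x 94 + 1 x 65 = 535
Total weight:
5 + 1 = 6
Weighted average:
535 / 6 = 89.1666... ≈ 89.17

89.17


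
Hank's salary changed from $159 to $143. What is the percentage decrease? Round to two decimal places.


Find the absolute change:
|143 - 159| = 16
Divide by original and multiply by 100:
16 / 159 x 100 = 10.0628...% ≈ 10.06%

10.06%


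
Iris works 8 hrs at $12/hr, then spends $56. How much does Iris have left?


Calculate earnings:
8 x $12 = $96
Subtract spending:
$96 - $56 = $40

$40


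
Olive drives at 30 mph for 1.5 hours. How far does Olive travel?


Use the formula: distance = speed x time
Speed = 30 mph, Time = 1.5 hours
30 x 1.5 = 45 miles

45 miles


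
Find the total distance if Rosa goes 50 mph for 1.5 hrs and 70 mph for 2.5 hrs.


Leg 1 distance:
50 x 1.5 = 75 miles
Leg 2 distance:
70 x 2.5 = 175 miles
Total distance:
75 + 175 = 250 miles

250 miles


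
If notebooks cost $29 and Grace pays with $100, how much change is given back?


Start with the amount paid:
$100
Subtract the price:
$100 - $29 = $71

$71


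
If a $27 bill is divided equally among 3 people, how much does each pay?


Total bill: $27
Number of people: 3
Each pays: $27 / 3 = $9

$9


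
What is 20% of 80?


Convert percentage to decimal:
20% = 0.2
Multiply:
80 x 0.2 = 16

16


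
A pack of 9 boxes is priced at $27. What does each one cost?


Total cost: $27
Number of items: 9
Unit price: $27 / 9 = $3

$3


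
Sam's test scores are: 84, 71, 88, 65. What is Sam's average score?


Add the scores:
84 + 71 + 88 + 65 = 308
Divide by the number of tests:
308 / 4 = 77

77


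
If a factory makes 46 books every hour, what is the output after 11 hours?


Production rate: 46 books per hour
Time: 11 hours
Total: 46 x 11 = 506 books

506 books


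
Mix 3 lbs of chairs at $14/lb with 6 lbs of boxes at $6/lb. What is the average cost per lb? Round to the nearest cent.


Cost of chairs:
3 x $14 = $42
Cost of boxes:
6 x $6 = $36
Total cost: $42 + $36 = $78
Total weight: 9 lbs
Average: $78 / 9 = $8.6666... ≈ $8.67/lb

$8.67/lb


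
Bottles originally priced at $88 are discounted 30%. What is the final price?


Calculate the discount amount:
30% of $88 = $26.40
Subtract from original:
$88 - $26.40 = $61.60

$61.60


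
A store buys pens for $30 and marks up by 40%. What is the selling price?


Calculate the markup amount:
40% of $30 = $12
Add to cost:
$30 + $12 = $42

$42


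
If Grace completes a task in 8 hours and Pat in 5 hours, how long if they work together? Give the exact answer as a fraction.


Grace's rate: 1/8 of the job per hour
Pat's rate: 1/5 of the job per hour
Combined rate: 1/8 + 1/5 = 13/40 per hour
Time = 1 / (13/40) = 40/13 hours (≈ 3.08 hours)

40/13 hours
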